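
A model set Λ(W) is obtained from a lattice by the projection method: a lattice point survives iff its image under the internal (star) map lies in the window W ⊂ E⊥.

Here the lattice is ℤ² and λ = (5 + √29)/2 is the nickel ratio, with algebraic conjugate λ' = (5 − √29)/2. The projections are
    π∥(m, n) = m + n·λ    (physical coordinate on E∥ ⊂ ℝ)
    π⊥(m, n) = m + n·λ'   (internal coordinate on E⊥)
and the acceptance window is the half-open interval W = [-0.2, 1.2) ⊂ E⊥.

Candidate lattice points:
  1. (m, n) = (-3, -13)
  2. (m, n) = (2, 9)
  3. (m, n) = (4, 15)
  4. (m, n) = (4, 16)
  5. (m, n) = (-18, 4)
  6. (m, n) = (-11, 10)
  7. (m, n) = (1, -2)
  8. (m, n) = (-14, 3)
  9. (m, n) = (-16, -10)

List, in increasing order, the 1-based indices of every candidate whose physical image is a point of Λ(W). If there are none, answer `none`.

2, 3, 4

λ' = (5−√29)/2 ≈ -0.1926.
[1] lift (-3,-13): star map gives -0.4964; window check -0.2 ≤ -0.4964 < 1.2 is false → out
[2] lift (2,9): star map gives 0.2668; window check -0.2 ≤ 0.2668 < 1.2 is true → IN Λ
[3] lift (4,15): star map gives 1.1113; window check -0.2 ≤ 1.1113 < 1.2 is true → IN Λ
[4] lift (4,16): star map gives 0.9187; window check -0.2 ≤ 0.9187 < 1.2 is true → IN Λ
[5] lift (-18,4): star map gives -18.7703; window check -0.2 ≤ -18.7703 < 1.2 is false → out
[6] lift (-11,10): star map gives -12.9258; window check -0.2 ≤ -12.9258 < 1.2 is false → out
[7] lift (1,-2): star map gives 1.3852; window check -0.2 ≤ 1.3852 < 1.2 is false → out
[8] lift (-14,3): star map gives -14.5777; window check -0.2 ≤ -14.5777 < 1.2 is false → out
[9] lift (-16,-10): star map gives -14.0742; window check -0.2 ≤ -14.0742 < 1.2 is false → out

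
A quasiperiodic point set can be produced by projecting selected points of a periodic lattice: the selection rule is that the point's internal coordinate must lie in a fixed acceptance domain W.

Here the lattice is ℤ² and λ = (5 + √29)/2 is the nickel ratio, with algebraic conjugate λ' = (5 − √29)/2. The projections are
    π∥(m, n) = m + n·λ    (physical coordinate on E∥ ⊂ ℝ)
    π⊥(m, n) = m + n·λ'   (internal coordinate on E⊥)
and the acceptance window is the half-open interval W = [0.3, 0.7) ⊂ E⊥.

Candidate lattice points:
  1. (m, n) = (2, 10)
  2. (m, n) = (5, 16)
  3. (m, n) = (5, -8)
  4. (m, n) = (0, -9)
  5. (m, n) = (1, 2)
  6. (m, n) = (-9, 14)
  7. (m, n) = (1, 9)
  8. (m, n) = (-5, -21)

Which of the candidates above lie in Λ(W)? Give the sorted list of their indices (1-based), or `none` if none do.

Numerically λ ≈ 5.1926 and λ' = −1/λ ≈ -0.1926.
candidate 1: (m,n)=(2,10) → π∥ = 2+10·λ ≈ 53.9258, π⊥ = 2+10·λ' ≈ 0.0742 ∉ [0.3, 0.7) ⇒ out
candidate 2: (m,n)=(5,16) → π∥ = 5+16·λ ≈ 88.0813, π⊥ = 5+16·λ' ≈ 1.9187 ∉ [0.3, 0.7) ⇒ out
candidate 3: (m,n)=(5,-8) → π∥ = 5-8·λ ≈ -36.5407, π⊥ = 5-8·λ' ≈ 6.5407 ∉ [0.3, 0.7) ⇒ out
candidate 4: (m,n)=(0,-9) → π∥ = 0-9·λ ≈ -46.7332, π⊥ = 0-9·λ' ≈ 1.7332 ∉ [0.3, 0.7) ⇒ out
candidate 5: (m,n)=(1,2) → π∥ = 1+2·λ ≈ 11.3852, π⊥ = 1+2·λ' ≈ 0.6148 ∈ [0.3, 0.7) ⇒ IN Λ
candidate 6: (m,n)=(-9,14) → π∥ = -9+14·λ ≈ 63.6962, π⊥ = -9+14·λ' ≈ -11.6962 ∉ [0.3, 0.7) ⇒ out
candidate 7: (m,n)=(1,9) → π∥ = 1+9·λ ≈ 47.7332, π⊥ = 1+9·λ' ≈ -0.7332 ∉ [0.3, 0.7) ⇒ out
candidate 8: (m,n)=(-5,-21) → π∥ = -5-21·λ ≈ -114.0442, π⊥ = -5-21·λ' ≈ -0.9558 ∉ [0.3, 0.7) ⇒ out

5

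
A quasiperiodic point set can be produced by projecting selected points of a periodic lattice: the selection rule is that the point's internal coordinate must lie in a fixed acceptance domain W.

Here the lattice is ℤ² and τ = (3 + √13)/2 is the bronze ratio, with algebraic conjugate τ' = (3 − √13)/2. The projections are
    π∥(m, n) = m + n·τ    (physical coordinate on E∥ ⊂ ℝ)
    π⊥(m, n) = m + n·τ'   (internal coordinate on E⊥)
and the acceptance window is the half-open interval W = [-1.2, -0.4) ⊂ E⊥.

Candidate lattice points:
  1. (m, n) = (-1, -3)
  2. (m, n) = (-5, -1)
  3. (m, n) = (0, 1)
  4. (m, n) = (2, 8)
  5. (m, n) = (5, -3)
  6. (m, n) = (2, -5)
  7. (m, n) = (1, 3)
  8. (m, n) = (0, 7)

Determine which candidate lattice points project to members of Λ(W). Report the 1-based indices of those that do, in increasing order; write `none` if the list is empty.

4

Compute τ' = (3−√13)/2 = -0.30278, so π⊥(m,n) = m -0.30278·n.
[1] lift (-1,-3): star map gives -0.09167; window check -1.2 ≤ -0.09167 < -0.4 is false → out
[2] lift (-5,-1): star map gives -4.69722; window check -1.2 ≤ -4.69722 < -0.4 is false → out
[3] lift (0,1): star map gives -0.30278; window check -1.2 ≤ -0.30278 < -0.4 is false → out
[4] lift (2,8): star map gives -0.42221; window check -1.2 ≤ -0.42221 < -0.4 is true → IN Λ
[5] lift (5,-3): star map gives 5.90833; window check -1.2 ≤ 5.90833 < -0.4 is false → out
[6] lift (2,-5): star map gives 3.51388; window check -1.2 ≤ 3.51388 < -0.4 is false → out
[7] lift (1,3): star map gives 0.09167; window check -1.2 ≤ 0.09167 < -0.4 is false → out
[8] lift (0,7): star map gives -2.11943; window check -1.2 ≤ -2.11943 < -0.4 is false → out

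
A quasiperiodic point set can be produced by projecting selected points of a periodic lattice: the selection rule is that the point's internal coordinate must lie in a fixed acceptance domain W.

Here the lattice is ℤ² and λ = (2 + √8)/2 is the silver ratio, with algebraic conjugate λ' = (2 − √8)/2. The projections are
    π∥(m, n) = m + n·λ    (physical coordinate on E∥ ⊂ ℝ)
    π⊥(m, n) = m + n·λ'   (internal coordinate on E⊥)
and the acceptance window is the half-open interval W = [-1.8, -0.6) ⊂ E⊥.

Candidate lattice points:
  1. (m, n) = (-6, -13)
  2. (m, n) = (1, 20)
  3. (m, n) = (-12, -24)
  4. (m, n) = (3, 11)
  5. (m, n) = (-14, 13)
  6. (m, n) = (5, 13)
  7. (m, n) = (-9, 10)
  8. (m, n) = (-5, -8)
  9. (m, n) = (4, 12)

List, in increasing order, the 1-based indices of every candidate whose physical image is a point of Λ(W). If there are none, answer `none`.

λ' = (2−√8)/2 ≈ -0.4142.
candidate 1: (m,n)=(-6,-13) → π∥ = -6-13·λ ≈ -37.3848, π⊥ = -6-13·λ' ≈ -0.6152 ∈ [-1.8, -0.6) ⇒ IN Λ
candidate 2: (m,n)=(1,20) → π∥ = 1+20·λ ≈ 49.2843, π⊥ = 1+20·λ' ≈ -7.2843 ∉ [-1.8, -0.6) ⇒ out
candidate 3: (m,n)=(-12,-24) → π∥ = -12-24·λ ≈ -69.9411, π⊥ = -12-24·λ' ≈ -2.0589 ∉ [-1.8, -0.6) ⇒ out
candidate 4: (m,n)=(3,11) → π∥ = 3+11·λ ≈ 29.5563, π⊥ = 3+11·λ' ≈ -1.5563 ∈ [-1.8, -0.6) ⇒ IN Λ
candidate 5: (m,n)=(-14,13) → π∥ = -14+13·λ ≈ 17.3848, π⊥ = -14+13·λ' ≈ -19.3848 ∉ [-1.8, -0.6) ⇒ out
candidate 6: (m,n)=(5,13) → π∥ = 5+13·λ ≈ 36.3848, π⊥ = 5+13·λ' ≈ -0.3848 ∉ [-1.8, -0.6) ⇒ out
candidate 7: (m,n)=(-9,10) → π∥ = -9+10·λ ≈ 15.1421, π⊥ = -9+10·λ' ≈ -13.1421 ∉ [-1.8, -0.6) ⇒ out
candidate 8: (m,n)=(-5,-8) → π∥ = -5-8·λ ≈ -24.3137, π⊥ = -5-8·λ' ≈ -1.6863 ∈ [-1.8, -0.6) ⇒ IN Λ
candidate 9: (m,n)=(4,12) → π∥ = 4+12·λ ≈ 32.9706, π⊥ = 4+12·λ' ≈ -0.9706 ∈ [-1.8, -0.6) ⇒ IN Λ

1, 4, 8, 9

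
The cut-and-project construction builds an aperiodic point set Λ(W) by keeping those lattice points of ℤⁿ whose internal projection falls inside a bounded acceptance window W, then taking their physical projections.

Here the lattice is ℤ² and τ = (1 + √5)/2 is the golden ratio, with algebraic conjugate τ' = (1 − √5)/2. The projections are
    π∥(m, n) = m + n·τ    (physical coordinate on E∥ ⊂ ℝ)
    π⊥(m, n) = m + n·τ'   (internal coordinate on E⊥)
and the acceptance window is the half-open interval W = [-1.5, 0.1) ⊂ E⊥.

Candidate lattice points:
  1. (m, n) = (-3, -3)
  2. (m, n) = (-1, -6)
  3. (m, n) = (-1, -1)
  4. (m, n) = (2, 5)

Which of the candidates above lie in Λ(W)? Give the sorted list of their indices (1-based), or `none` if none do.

Compute τ' = (1−√5)/2 = -0.6180, so π⊥(m,n) = m -0.6180·n.
candidate 1: (m,n)=(-3,-3) → π∥ = -3-3·τ ≈ -7.8541, π⊥ = -3-3·τ' ≈ -1.1459 ∈ [-1.5, 0.1) ⇒ IN Λ
candidate 2: (m,n)=(-1,-6) → π∥ = -1-6·τ ≈ -10.7082, π⊥ = -1-6·τ' ≈ 2.7082 ∉ [-1.5, 0.1) ⇒ out
candidate 3: (m,n)=(-1,-1) → π∥ = -1-1·τ ≈ -2.6180, π⊥ = -1-1·τ' ≈ -0.3820 ∈ [-1.5, 0.1) ⇒ IN Λ
candidate 4: (m,n)=(2,5) → π∥ = 2+5·τ ≈ 10.0902, π⊥ = 2+5·τ' ≈ -1.0902 ∈ [-1.5, 0.1) ⇒ IN Λ

1, 3, 4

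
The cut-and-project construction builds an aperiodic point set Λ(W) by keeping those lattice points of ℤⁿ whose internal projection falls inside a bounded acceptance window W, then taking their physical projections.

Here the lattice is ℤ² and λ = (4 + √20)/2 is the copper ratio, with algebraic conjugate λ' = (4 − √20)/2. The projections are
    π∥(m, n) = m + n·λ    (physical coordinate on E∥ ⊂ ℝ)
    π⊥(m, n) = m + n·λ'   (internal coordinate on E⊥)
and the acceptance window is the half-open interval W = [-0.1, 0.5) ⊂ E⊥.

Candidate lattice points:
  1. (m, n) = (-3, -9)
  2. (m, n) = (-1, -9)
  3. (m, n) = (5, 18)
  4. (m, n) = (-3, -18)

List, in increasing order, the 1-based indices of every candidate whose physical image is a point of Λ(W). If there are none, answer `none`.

none

λ' = (4−√20)/2 ≈ -0.2361.
candidate 1: (m,n)=(-3,-9) → π∥ = -3-9·λ ≈ -41.1246, π⊥ = -3-9·λ' ≈ -0.8754 ∉ [-0.1, 0.5) ⇒ out
candidate 2: (m,n)=(-1,-9) → π∥ = -1-9·λ ≈ -39.1246, π⊥ = -1-9·λ' ≈ 1.1246 ∉ [-0.1, 0.5) ⇒ out
candidate 3: (m,n)=(5,18) → π∥ = 5+18·λ ≈ 81.2492, π⊥ = 5+18·λ' ≈ 0.7508 ∉ [-0.1, 0.5) ⇒ out
candidate 4: (m,n)=(-3,-18) → π∥ = -3-18·λ ≈ -79.2492, π⊥ = -3-18·λ' ≈ 1.2492 ∉ [-0.1, 0.5) ⇒ out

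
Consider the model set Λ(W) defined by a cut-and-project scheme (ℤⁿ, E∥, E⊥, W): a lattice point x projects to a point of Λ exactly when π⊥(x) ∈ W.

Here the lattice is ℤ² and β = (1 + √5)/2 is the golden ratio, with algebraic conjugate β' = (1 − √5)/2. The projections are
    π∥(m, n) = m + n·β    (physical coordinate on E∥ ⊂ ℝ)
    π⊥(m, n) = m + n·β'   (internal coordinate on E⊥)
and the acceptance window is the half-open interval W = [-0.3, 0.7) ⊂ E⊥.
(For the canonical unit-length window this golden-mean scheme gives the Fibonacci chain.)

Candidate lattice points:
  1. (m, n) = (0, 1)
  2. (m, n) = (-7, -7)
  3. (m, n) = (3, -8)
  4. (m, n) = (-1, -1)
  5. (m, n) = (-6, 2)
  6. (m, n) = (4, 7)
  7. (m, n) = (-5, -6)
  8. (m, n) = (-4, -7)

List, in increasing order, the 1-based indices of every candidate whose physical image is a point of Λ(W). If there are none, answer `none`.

8

β' = (1−√5)/2 ≈ -0.6180.
#1 (0,1): internal coord 0 + (1)·β' = -0.6180; -0.6180 ∉ [-0.3, 0.7) → out
#2 (-7,-7): internal coord -7 + (-7)·β' = -2.6738; -2.6738 ∉ [-0.3, 0.7) → out
#3 (3,-8): internal coord 3 + (-8)·β' = +7.9443; +7.9443 ∉ [-0.3, 0.7) → out
#4 (-1,-1): internal coord -1 + (-1)·β' = -0.3820; -0.3820 ∉ [-0.3, 0.7) → out
#5 (-6,2): internal coord -6 + (2)·β' = -7.2361; -7.2361 ∉ [-0.3, 0.7) → out
#6 (4,7): internal coord 4 + (7)·β' = -0.3262; -0.3262 ∉ [-0.3, 0.7) → out
#7 (-5,-6): internal coord -5 + (-6)·β' = -1.2918; -1.2918 ∉ [-0.3, 0.7) → out
#8 (-4,-7): internal coord -4 + (-7)·β' = +0.3262; +0.3262 ∈ [-0.3, 0.7) → IN Λ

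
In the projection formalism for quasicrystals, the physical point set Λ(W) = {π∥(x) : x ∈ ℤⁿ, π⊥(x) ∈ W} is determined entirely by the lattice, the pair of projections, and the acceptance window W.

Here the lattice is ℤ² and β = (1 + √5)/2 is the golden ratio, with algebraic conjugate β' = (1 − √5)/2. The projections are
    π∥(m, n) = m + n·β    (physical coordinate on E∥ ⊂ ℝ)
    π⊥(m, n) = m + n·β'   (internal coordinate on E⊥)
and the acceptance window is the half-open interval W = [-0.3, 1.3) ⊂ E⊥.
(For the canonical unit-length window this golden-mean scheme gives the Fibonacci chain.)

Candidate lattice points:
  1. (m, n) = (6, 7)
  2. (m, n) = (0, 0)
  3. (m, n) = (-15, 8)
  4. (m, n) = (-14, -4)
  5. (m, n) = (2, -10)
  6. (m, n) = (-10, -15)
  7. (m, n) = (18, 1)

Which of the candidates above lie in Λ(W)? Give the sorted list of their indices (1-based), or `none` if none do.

2

Compute β' = (1−√5)/2 = -0.618034, so π⊥(m,n) = m -0.618034·n.
#1 (6,7): internal coord 6 + (7)·β' = +1.673762; +1.673762 ∉ [-0.3, 1.3) → out
#2 (0,0): internal coord 0 + (0)·β' = +0.000000; +0.000000 ∈ [-0.3, 1.3) → IN Λ
#3 (-15,8): internal coord -15 + (8)·β' = -19.944272; -19.944272 ∉ [-0.3, 1.3) → out
#4 (-14,-4): internal coord -14 + (-4)·β' = -11.527864; -11.527864 ∉ [-0.3, 1.3) → out
#5 (2,-10): internal coord 2 + (-10)·β' = +8.180340; +8.180340 ∉ [-0.3, 1.3) → out
#6 (-10,-15): internal coord -10 + (-15)·β' = -0.729490; -0.729490 ∉ [-0.3, 1.3) → out
#7 (18,1): internal coord 18 + (1)·β' = +17.381966; +17.381966 ∉ [-0.3, 1.3) → out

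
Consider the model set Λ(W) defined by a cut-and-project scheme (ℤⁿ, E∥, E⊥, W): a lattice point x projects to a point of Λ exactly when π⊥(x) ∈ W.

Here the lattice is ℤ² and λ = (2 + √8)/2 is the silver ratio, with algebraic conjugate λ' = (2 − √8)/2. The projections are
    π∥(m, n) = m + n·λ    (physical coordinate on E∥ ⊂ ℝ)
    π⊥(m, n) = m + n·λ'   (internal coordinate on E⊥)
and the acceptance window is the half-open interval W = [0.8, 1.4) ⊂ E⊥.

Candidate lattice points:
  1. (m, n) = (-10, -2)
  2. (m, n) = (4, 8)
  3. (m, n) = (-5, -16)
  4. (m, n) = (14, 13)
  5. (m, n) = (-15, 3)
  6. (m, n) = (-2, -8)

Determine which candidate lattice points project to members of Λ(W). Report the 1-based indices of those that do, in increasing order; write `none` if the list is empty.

λ' = (2−√8)/2 ≈ -0.414214.
#1 (-10,-2): internal coord -10 + (-2)·λ' = -9.171573; -9.171573 ∉ [0.8, 1.4) → out
#2 (4,8): internal coord 4 + (8)·λ' = +0.686292; +0.686292 ∉ [0.8, 1.4) → out
#3 (-5,-16): internal coord -5 + (-16)·λ' = +1.627417; +1.627417 ∉ [0.8, 1.4) → out
#4 (14,13): internal coord 14 + (13)·λ' = +8.615224; +8.615224 ∉ [0.8, 1.4) → out
#5 (-15,3): internal coord -15 + (3)·λ' = -16.242641; -16.242641 ∉ [0.8, 1.4) → out
#6 (-2,-8): internal coord -2 + (-8)·λ' = +1.313708; +1.313708 ∈ [0.8, 1.4) → IN Λ

6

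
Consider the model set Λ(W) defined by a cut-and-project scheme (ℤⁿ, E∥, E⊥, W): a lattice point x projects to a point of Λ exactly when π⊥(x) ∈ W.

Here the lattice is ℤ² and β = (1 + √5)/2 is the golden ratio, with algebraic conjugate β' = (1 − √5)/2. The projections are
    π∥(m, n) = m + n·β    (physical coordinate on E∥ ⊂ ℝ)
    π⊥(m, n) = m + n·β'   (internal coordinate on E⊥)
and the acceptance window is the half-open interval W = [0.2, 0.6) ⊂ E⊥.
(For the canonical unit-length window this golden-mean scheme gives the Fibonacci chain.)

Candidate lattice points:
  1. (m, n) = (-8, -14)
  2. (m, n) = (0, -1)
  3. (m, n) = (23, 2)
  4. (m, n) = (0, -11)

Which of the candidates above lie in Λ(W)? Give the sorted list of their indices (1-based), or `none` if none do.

none

Compute β' = (1−√5)/2 = -0.618034, so π⊥(m,n) = m -0.618034·n.
[1] lift (-8,-14): star map gives 0.652476; window check 0.2 ≤ 0.652476 < 0.6 is false → out
[2] lift (0,-1): star map gives 0.618034; window check 0.2 ≤ 0.618034 < 0.6 is false → out
[3] lift (23,2): star map gives 21.763932; window check 0.2 ≤ 21.763932 < 0.6 is false → out
[4] lift (0,-11): star map gives 6.798374; window check 0.2 ≤ 6.798374 < 0.6 is false → out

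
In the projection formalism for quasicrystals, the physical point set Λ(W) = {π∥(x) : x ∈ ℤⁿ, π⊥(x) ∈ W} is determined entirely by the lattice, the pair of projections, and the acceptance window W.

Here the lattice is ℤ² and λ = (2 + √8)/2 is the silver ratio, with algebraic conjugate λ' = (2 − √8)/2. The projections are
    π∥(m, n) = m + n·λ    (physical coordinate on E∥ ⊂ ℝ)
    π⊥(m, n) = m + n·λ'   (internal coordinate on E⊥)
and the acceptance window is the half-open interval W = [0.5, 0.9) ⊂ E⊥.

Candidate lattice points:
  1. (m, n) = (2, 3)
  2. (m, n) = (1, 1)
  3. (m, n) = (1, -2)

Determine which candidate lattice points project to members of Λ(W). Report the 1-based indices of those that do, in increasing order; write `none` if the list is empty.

λ' = (2−√8)/2 ≈ -0.41421.
#1 (2,3): internal coord 2 + (3)·λ' = +0.75736; +0.75736 ∈ [0.5, 0.9) → IN Λ
#2 (1,1): internal coord 1 + (1)·λ' = +0.58579; +0.58579 ∈ [0.5, 0.9) → IN Λ
#3 (1,-2): internal coord 1 + (-2)·λ' = +1.82843; +1.82843 ∉ [0.5, 0.9) → out

1, 2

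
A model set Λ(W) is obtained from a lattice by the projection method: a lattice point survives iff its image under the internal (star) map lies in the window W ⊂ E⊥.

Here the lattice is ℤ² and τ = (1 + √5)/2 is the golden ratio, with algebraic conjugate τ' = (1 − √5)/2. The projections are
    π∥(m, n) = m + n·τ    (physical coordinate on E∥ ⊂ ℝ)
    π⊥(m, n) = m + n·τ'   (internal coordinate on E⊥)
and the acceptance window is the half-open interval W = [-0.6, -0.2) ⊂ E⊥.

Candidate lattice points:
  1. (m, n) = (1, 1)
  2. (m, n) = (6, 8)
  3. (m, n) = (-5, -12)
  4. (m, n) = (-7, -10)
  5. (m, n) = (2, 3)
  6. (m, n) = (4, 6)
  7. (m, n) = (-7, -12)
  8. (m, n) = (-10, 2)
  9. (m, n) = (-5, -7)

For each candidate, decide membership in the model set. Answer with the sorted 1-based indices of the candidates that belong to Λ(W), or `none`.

none

τ' = (1−√5)/2 ≈ -0.61803.
candidate 1: (m,n)=(1,1) → π∥ = 1+1·τ ≈ 2.61803, π⊥ = 1+1·τ' ≈ 0.38197 ∉ [-0.6, -0.2) ⇒ out
candidate 2: (m,n)=(6,8) → π∥ = 6+8·τ ≈ 18.94427, π⊥ = 6+8·τ' ≈ 1.05573 ∉ [-0.6, -0.2) ⇒ out
candidate 3: (m,n)=(-5,-12) → π∥ = -5-12·τ ≈ -24.41641, π⊥ = -5-12·τ' ≈ 2.41641 ∉ [-0.6, -0.2) ⇒ out
candidate 4: (m,n)=(-7,-10) → π∥ = -7-10·τ ≈ -23.18034, π⊥ = -7-10·τ' ≈ -0.81966 ∉ [-0.6, -0.2) ⇒ out
candidate 5: (m,n)=(2,3) → π∥ = 2+3·τ ≈ 6.85410, π⊥ = 2+3·τ' ≈ 0.14590 ∉ [-0.6, -0.2) ⇒ out
candidate 6: (m,n)=(4,6) → π∥ = 4+6·τ ≈ 13.70820, π⊥ = 4+6·τ' ≈ 0.29180 ∉ [-0.6, -0.2) ⇒ out
candidate 7: (m,n)=(-7,-12) → π∥ = -7-12·τ ≈ -26.41641, π⊥ = -7-12·τ' ≈ 0.41641 ∉ [-0.6, -0.2) ⇒ out
candidate 8: (m,n)=(-10,2) → π∥ = -10+2·τ ≈ -6.76393, π⊥ = -10+2·τ' ≈ -11.23607 ∉ [-0.6, -0.2) ⇒ out
candidate 9: (m,n)=(-5,-7) → π∥ = -5-7·τ ≈ -16.32624, π⊥ = -5-7·τ' ≈ -0.67376 ∉ [-0.6, -0.2) ⇒ out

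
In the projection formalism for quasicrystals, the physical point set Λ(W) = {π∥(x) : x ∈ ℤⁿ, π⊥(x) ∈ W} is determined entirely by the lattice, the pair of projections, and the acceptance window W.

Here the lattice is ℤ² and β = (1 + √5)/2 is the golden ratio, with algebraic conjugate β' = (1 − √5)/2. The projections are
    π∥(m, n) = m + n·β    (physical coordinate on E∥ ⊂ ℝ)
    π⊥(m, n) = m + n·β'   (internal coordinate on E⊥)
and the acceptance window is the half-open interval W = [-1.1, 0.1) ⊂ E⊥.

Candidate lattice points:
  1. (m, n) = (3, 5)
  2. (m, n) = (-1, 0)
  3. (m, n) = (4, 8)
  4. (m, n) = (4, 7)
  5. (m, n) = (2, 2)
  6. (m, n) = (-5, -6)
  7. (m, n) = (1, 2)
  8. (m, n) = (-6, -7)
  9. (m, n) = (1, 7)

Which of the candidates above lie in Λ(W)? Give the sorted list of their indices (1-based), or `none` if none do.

1, 2, 3, 4, 7

β' = (1−√5)/2 ≈ -0.618034.
[1] lift (3,5): star map gives -0.090170; window check -1.1 ≤ -0.090170 < 0.1 is true → IN Λ
[2] lift (-1,0): star map gives -1.000000; window check -1.1 ≤ -1.000000 < 0.1 is true → IN Λ
[3] lift (4,8): star map gives -0.944272; window check -1.1 ≤ -0.944272 < 0.1 is true → IN Λ
[4] lift (4,7): star map gives -0.326238; window check -1.1 ≤ -0.326238 < 0.1 is true → IN Λ
[5] lift (2,2): star map gives 0.763932; window check -1.1 ≤ 0.763932 < 0.1 is false → out
[6] lift (-5,-6): star map gives -1.291796; window check -1.1 ≤ -1.291796 < 0.1 is false → out
[7] lift (1,2): star map gives -0.236068; window check -1.1 ≤ -0.236068 < 0.1 is true → IN Λ
[8] lift (-6,-7): star map gives -1.673762; window check -1.1 ≤ -1.673762 < 0.1 is false → out
[9] lift (1,7): star map gives -3.326238; window check -1.1 ≤ -3.326238 < 0.1 is false → out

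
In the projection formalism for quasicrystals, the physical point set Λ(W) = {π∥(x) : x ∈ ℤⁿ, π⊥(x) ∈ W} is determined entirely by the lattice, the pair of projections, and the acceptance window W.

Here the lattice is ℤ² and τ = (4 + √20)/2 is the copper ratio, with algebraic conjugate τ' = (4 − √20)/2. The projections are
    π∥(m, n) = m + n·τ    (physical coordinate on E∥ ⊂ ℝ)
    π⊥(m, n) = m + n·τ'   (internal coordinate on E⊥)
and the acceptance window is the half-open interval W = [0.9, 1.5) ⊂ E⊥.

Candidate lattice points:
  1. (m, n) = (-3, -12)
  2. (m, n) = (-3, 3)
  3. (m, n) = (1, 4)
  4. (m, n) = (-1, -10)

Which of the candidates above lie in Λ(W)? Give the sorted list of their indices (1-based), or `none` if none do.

Numerically τ ≈ 4.23607 and τ' = −1/τ ≈ -0.23607.
[1] lift (-3,-12): star map gives -0.16718; window check 0.9 ≤ -0.16718 < 1.5 is false → out
[2] lift (-3,3): star map gives -3.70820; window check 0.9 ≤ -3.70820 < 1.5 is false → out
[3] lift (1,4): star map gives 0.05573; window check 0.9 ≤ 0.05573 < 1.5 is false → out
[4] lift (-1,-10): star map gives 1.36068; window check 0.9 ≤ 1.36068 < 1.5 is true → IN Λ

4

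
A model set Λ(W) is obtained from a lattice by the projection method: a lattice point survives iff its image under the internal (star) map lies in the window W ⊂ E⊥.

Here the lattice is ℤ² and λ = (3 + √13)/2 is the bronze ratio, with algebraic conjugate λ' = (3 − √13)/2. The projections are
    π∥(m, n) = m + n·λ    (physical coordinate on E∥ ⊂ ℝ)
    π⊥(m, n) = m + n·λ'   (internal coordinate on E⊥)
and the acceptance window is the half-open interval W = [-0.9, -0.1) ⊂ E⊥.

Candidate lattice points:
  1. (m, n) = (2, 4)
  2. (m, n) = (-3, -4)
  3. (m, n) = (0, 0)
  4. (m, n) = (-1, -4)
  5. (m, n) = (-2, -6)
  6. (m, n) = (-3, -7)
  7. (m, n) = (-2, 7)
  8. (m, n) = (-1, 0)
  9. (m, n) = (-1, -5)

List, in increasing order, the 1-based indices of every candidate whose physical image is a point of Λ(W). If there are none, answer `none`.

5, 6

λ' = (3−√13)/2 ≈ -0.30278.
#1 (2,4): internal coord 2 + (4)·λ' = +0.78890; +0.78890 ∉ [-0.9, -0.1) → out
#2 (-3,-4): internal coord -3 + (-4)·λ' = -1.78890; -1.78890 ∉ [-0.9, -0.1) → out
#3 (0,0): internal coord 0 + (0)·λ' = +0.00000; +0.00000 ∉ [-0.9, -0.1) → out
#4 (-1,-4): internal coord -1 + (-4)·λ' = +0.21110; +0.21110 ∉ [-0.9, -0.1) → out
#5 (-2,-6): internal coord -2 + (-6)·λ' = -0.18335; -0.18335 ∈ [-0.9, -0.1) → IN Λ
#6 (-3,-7): internal coord -3 + (-7)·λ' = -0.88057; -0.88057 ∈ [-0.9, -0.1) → IN Λ
#7 (-2,7): internal coord -2 + (7)·λ' = -4.11943; -4.11943 ∉ [-0.9, -0.1) → out
#8 (-1,0): internal coord -1 + (0)·λ' = -1.00000; -1.00000 ∉ [-0.9, -0.1) → out
#9 (-1,-5): internal coord -1 + (-5)·λ' = +0.51388; +0.51388 ∉ [-0.9, -0.1) → out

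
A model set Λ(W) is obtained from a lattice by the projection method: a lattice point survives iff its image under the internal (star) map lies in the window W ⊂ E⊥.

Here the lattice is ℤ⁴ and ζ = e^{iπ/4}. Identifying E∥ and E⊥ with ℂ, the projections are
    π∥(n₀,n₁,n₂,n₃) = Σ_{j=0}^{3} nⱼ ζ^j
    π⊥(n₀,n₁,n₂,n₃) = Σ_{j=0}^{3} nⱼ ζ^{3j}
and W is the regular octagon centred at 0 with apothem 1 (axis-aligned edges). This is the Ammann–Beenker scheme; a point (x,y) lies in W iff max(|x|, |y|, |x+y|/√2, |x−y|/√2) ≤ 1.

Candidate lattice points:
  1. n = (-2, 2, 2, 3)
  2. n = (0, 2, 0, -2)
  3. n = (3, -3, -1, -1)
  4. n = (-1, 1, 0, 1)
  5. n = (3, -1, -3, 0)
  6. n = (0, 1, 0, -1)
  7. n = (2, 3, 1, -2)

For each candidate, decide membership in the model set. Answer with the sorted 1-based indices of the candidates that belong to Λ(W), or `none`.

none

Internal map: ζ^{3j} for j=0..3 gives (1,0), (−√2/2,√2/2), (0,−1), (√2/2,√2/2).
#1 (-2, 2, 2, 3): internal (-1.292893, 1.535534); octagon support 2.000000 vs apothem 1 → ∉ W
#2 (0, 2, 0, -2): internal (-2.828427, 0.000000); octagon support 2.828427 vs apothem 1 → ∉ W
#3 (3, -3, -1, -1): internal (4.414214, -1.828427); octagon support 4.414214 vs apothem 1 → ∉ W
#4 (-1, 1, 0, 1): internal (-1.000000, 1.414214); octagon support 1.707107 vs apothem 1 → ∉ W
#5 (3, -1, -3, 0): internal (3.707107, 2.292893); octagon support 4.242641 vs apothem 1 → ∉ W
#6 (0, 1, 0, -1): internal (-1.414214, 0.000000); octagon support 1.414214 vs apothem 1 → ∉ W
#7 (2, 3, 1, -2): internal (-1.535534, -0.292893); octagon support 1.535534 vs apothem 1 → ∉ W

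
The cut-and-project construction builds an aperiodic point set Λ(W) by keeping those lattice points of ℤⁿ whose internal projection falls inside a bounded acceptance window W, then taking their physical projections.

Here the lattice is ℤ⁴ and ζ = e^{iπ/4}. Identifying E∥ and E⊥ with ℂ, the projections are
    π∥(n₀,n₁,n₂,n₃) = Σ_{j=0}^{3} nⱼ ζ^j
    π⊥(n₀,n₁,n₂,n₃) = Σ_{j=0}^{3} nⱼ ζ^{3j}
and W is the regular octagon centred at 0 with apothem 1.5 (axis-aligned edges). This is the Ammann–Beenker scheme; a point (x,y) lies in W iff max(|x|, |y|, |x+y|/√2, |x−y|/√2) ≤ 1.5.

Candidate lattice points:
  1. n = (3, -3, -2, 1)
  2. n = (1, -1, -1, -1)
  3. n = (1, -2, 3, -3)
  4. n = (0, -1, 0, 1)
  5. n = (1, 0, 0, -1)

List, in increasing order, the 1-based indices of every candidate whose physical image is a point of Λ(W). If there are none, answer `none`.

π⊥(n) = n₀ + n₁ζ³ + n₂ζ⁶ + n₃ζ⁹ where ζ = e^{iπ/4}.
candidate 1: n = (3, -3, -2, 1) → π⊥ ≈ (+5.828427, +0.585786); max(|x|,|y|,|x±y|/√2) = 5.828427 > 1.5 ⇒ ∉ W
candidate 2: n = (1, -1, -1, -1) → π⊥ ≈ (+1.000000, -0.414214); max(|x|,|y|,|x±y|/√2) = 1.000000 ≤ 1.5 ⇒ ∈ W
candidate 3: n = (1, -2, 3, -3) → π⊥ ≈ (+0.292893, -6.535534); max(|x|,|y|,|x±y|/√2) = 6.535534 > 1.5 ⇒ ∉ W
candidate 4: n = (0, -1, 0, 1) → π⊥ ≈ (+1.414214, +0.000000); max(|x|,|y|,|x±y|/√2) = 1.414214 ≤ 1.5 ⇒ ∈ W
candidate 5: n = (1, 0, 0, -1) → π⊥ ≈ (+0.292893, -0.707107); max(|x|,|y|,|x±y|/√2) = 0.707107 ≤ 1.5 ⇒ ∈ W

2, 4, 5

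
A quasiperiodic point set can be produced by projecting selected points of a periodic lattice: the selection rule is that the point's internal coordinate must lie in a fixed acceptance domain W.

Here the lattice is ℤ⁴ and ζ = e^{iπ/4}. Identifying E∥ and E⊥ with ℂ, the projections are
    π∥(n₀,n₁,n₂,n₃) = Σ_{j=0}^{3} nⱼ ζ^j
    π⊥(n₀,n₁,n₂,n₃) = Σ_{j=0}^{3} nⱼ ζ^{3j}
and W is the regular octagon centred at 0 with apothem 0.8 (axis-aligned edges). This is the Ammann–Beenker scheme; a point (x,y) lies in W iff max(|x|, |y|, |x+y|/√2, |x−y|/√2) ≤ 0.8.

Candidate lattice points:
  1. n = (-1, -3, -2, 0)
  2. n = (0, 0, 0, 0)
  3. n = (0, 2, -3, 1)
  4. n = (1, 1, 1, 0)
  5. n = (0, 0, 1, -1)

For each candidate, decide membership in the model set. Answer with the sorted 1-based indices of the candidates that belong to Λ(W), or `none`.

With ζ = e^{iπ/4} the internal vectors are ζ^0,ζ^3,ζ^6,ζ^9.
candidate 1: n = (-1, -3, -2, 0) → π⊥ ≈ (+1.121320, -0.121320); max(|x|,|y|,|x±y|/√2) = 1.121320 > 0.8 ⇒ ∉ W
candidate 2: n = (0, 0, 0, 0) → π⊥ ≈ (+0.000000, +0.000000); max(|x|,|y|,|x±y|/√2) = 0.000000 ≤ 0.8 ⇒ ∈ W
candidate 3: n = (0, 2, -3, 1) → π⊥ ≈ (-0.707107, +5.121320); max(|x|,|y|,|x±y|/√2) = 5.121320 > 0.8 ⇒ ∉ W
candidate 4: n = (1, 1, 1, 0) → π⊥ ≈ (+0.292893, -0.292893); max(|x|,|y|,|x±y|/√2) = 0.414214 ≤ 0.8 ⇒ ∈ W
candidate 5: n = (0, 0, 1, -1) → π⊥ ≈ (-0.707107, -1.707107); max(|x|,|y|,|x±y|/√2) = 1.707107 > 0.8 ⇒ ∉ W

2, 4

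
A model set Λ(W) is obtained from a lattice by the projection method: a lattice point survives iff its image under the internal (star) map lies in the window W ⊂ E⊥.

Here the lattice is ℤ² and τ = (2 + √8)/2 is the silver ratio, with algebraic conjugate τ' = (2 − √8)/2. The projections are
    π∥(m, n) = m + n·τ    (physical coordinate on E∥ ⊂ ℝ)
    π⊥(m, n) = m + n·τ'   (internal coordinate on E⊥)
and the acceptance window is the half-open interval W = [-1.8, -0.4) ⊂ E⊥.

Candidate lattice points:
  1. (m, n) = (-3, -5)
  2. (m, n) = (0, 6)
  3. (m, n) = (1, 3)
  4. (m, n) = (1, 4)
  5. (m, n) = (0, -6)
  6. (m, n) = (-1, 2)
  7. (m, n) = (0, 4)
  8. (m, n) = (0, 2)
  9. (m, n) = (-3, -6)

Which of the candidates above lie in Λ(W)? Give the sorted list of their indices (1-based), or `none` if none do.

Compute τ' = (2−√8)/2 = -0.4142, so π⊥(m,n) = m -0.4142·n.
candidate 1: (m,n)=(-3,-5) → π∥ = -3-5·τ ≈ -15.0711, π⊥ = -3-5·τ' ≈ -0.9289 ∈ [-1.8, -0.4) ⇒ IN Λ
candidate 2: (m,n)=(0,6) → π∥ = 0+6·τ ≈ 14.4853, π⊥ = 0+6·τ' ≈ -2.4853 ∉ [-1.8, -0.4) ⇒ out
candidate 3: (m,n)=(1,3) → π∥ = 1+3·τ ≈ 8.2426, π⊥ = 1+3·τ' ≈ -0.2426 ∉ [-1.8, -0.4) ⇒ out
candidate 4: (m,n)=(1,4) → π∥ = 1+4·τ ≈ 10.6569, π⊥ = 1+4·τ' ≈ -0.6569 ∈ [-1.8, -0.4) ⇒ IN Λ
candidate 5: (m,n)=(0,-6) → π∥ = 0-6·τ ≈ -14.4853, π⊥ = 0-6·τ' ≈ 2.4853 ∉ [-1.8, -0.4) ⇒ out
candidate 6: (m,n)=(-1,2) → π∥ = -1+2·τ ≈ 3.8284, π⊥ = -1+2·τ' ≈ -1.8284 ∉ [-1.8, -0.4) ⇒ out
candidate 7: (m,n)=(0,4) → π∥ = 0+4·τ ≈ 9.6569, π⊥ = 0+4·τ' ≈ -1.6569 ∈ [-1.8, -0.4) ⇒ IN Λ
candidate 8: (m,n)=(0,2) → π∥ = 0+2·τ ≈ 4.8284, π⊥ = 0+2·τ' ≈ -0.8284 ∈ [-1.8, -0.4) ⇒ IN Λ
candidate 9: (m,n)=(-3,-6) → π∥ = -3-6·τ ≈ -17.4853, π⊥ = -3-6·τ' ≈ -0.5147 ∈ [-1.8, -0.4) ⇒ IN Λ

1, 4, 7, 8, 9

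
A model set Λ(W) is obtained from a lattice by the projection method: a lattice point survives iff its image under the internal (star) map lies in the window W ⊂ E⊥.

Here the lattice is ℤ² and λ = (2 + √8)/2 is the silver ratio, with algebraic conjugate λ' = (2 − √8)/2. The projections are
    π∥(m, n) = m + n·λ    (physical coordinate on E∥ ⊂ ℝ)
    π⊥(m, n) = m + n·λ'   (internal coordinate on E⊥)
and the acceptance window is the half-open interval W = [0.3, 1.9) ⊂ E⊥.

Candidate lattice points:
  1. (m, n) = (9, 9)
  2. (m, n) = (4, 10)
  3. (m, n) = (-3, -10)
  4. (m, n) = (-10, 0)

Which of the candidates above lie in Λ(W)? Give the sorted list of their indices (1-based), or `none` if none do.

Compute λ' = (2−√8)/2 = -0.414214, so π⊥(m,n) = m -0.414214·n.
candidate 1: (m,n)=(9,9) → π∥ = 9+9·λ ≈ 30.727922, π⊥ = 9+9·λ' ≈ 5.272078 ∉ [0.3, 1.9) ⇒ out
candidate 2: (m,n)=(4,10) → π∥ = 4+10·λ ≈ 28.142136, π⊥ = 4+10·λ' ≈ -0.142136 ∉ [0.3, 1.9) ⇒ out
candidate 3: (m,n)=(-3,-10) → π∥ = -3-10·λ ≈ -27.142136, π⊥ = -3-10·λ' ≈ 1.142136 ∈ [0.3, 1.9) ⇒ IN Λ
candidate 4: (m,n)=(-10,0) → π∥ = -10+0·λ ≈ -10.000000, π⊥ = -10+0·λ' ≈ -10.000000 ∉ [0.3, 1.9) ⇒ out

3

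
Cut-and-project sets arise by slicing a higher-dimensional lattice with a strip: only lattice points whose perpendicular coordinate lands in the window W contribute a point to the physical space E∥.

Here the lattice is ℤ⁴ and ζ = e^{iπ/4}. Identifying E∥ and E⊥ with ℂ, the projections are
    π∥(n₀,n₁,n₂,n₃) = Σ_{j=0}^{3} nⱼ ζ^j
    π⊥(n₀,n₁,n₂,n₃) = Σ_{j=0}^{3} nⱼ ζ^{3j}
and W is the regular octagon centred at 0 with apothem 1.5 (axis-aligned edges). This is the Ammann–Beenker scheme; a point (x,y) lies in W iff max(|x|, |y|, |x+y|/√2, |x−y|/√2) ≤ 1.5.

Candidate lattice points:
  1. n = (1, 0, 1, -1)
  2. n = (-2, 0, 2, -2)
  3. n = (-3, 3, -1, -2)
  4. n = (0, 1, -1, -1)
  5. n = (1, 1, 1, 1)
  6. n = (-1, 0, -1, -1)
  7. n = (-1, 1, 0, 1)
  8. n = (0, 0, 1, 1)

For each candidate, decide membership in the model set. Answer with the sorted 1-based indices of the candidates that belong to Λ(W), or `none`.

With ζ = e^{iπ/4} the internal vectors are ζ^0,ζ^3,ζ^6,ζ^9.
#1 (1, 0, 1, -1): internal (0.2929, -1.7071); octagon support 1.7071 vs apothem 1.5 → ∉ W
#2 (-2, 0, 2, -2): internal (-3.4142, -3.4142); octagon support 4.8284 vs apothem 1.5 → ∉ W
#3 (-3, 3, -1, -2): internal (-6.5355, 1.7071); octagon support 6.5355 vs apothem 1.5 → ∉ W
#4 (0, 1, -1, -1): internal (-1.4142, 1.0000); octagon support 1.7071 vs apothem 1.5 → ∉ W
#5 (1, 1, 1, 1): internal (1.0000, 0.4142); octagon support 1.0000 vs apothem 1.5 → ∈ W
#6 (-1, 0, -1, -1): internal (-1.7071, 0.2929); octagon support 1.7071 vs apothem 1.5 → ∉ W
#7 (-1, 1, 0, 1): internal (-1.0000, 1.4142); octagon support 1.7071 vs apothem 1.5 → ∉ W
#8 (0, 0, 1, 1): internal (0.7071, -0.2929); octagon support 0.7071 vs apothem 1.5 → ∈ W

5, 8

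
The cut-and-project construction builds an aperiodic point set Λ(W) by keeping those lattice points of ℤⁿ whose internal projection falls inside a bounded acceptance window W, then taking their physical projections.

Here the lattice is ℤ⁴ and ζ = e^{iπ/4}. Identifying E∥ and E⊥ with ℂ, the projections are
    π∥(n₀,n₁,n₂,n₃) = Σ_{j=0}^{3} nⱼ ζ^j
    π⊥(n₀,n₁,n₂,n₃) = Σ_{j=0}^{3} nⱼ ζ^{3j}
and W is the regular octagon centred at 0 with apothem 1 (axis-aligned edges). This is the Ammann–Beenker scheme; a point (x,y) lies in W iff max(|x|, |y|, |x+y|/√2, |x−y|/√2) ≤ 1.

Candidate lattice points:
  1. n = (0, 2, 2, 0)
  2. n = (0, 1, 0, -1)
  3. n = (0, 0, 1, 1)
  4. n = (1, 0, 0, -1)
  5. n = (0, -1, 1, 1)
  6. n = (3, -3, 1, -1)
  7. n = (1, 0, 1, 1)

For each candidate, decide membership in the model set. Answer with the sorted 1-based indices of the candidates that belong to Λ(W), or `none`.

3, 4

Internal map: ζ^{3j} for j=0..3 gives (1,0), (−√2/2,√2/2), (0,−1), (√2/2,√2/2).
#1 (0, 2, 2, 0): internal (-1.41421, -0.58579); octagon support 1.41421 vs apothem 1 → ∉ W
#2 (0, 1, 0, -1): internal (-1.41421, 0.00000); octagon support 1.41421 vs apothem 1 → ∉ W
#3 (0, 0, 1, 1): internal (0.70711, -0.29289); octagon support 0.70711 vs apothem 1 → ∈ W
#4 (1, 0, 0, -1): internal (0.29289, -0.70711); octagon support 0.70711 vs apothem 1 → ∈ W
#5 (0, -1, 1, 1): internal (1.41421, -1.00000); octagon support 1.70711 vs apothem 1 → ∉ W
#6 (3, -3, 1, -1): internal (4.41421, -3.82843); octagon support 5.82843 vs apothem 1 → ∉ W
#7 (1, 0, 1, 1): internal (1.70711, -0.29289); octagon support 1.70711 vs apothem 1 → ∉ W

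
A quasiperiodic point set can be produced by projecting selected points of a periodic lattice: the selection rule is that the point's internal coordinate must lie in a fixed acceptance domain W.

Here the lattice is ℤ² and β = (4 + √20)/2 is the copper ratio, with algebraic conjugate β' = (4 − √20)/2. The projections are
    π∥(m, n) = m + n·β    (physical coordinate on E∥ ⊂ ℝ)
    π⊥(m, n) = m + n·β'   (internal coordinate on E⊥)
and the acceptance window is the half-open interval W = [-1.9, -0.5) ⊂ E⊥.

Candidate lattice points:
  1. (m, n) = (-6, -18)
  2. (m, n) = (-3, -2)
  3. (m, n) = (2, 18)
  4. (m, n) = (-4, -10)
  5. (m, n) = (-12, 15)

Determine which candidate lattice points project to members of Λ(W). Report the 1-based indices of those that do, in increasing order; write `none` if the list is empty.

Compute β' = (4−√20)/2 = -0.236068, so π⊥(m,n) = m -0.236068·n.
candidate 1: (m,n)=(-6,-18) → π∥ = -6-18·β ≈ -82.249224, π⊥ = -6-18·β' ≈ -1.750776 ∈ [-1.9, -0.5) ⇒ IN Λ
candidate 2: (m,n)=(-3,-2) → π∥ = -3-2·β ≈ -11.472136, π⊥ = -3-2·β' ≈ -2.527864 ∉ [-1.9, -0.5) ⇒ out
candidate 3: (m,n)=(2,18) → π∥ = 2+18·β ≈ 78.249224, π⊥ = 2+18·β' ≈ -2.249224 ∉ [-1.9, -0.5) ⇒ out
candidate 4: (m,n)=(-4,-10) → π∥ = -4-10·β ≈ -46.360680, π⊥ = -4-10·β' ≈ -1.639320 ∈ [-1.9, -0.5) ⇒ IN Λ
candidate 5: (m,n)=(-12,15) → π∥ = -12+15·β ≈ 51.541020, π⊥ = -12+15·β' ≈ -15.541020 ∉ [-1.9, -0.5) ⇒ out

1, 4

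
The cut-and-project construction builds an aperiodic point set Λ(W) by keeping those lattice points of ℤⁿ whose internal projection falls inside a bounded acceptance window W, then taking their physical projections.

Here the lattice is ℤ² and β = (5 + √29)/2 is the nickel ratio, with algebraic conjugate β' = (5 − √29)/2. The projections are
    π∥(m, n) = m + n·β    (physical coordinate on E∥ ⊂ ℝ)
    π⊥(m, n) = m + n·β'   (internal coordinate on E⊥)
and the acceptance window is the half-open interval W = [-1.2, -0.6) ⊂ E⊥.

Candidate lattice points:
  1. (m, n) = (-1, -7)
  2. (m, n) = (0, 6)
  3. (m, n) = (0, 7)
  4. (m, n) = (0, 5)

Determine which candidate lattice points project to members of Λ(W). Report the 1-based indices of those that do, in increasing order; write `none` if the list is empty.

Compute β' = (5−√29)/2 = -0.192582, so π⊥(m,n) = m -0.192582·n.
#1 (-1,-7): internal coord -1 + (-7)·β' = +0.348077; +0.348077 ∉ [-1.2, -0.6) → out
#2 (0,6): internal coord 0 + (6)·β' = -1.155494; -1.155494 ∈ [-1.2, -0.6) → IN Λ
#3 (0,7): internal coord 0 + (7)·β' = -1.348077; -1.348077 ∉ [-1.2, -0.6) → out
#4 (0,5): internal coord 0 + (5)·β' = -0.962912; -0.962912 ∈ [-1.2, -0.6) → IN Λ

2, 4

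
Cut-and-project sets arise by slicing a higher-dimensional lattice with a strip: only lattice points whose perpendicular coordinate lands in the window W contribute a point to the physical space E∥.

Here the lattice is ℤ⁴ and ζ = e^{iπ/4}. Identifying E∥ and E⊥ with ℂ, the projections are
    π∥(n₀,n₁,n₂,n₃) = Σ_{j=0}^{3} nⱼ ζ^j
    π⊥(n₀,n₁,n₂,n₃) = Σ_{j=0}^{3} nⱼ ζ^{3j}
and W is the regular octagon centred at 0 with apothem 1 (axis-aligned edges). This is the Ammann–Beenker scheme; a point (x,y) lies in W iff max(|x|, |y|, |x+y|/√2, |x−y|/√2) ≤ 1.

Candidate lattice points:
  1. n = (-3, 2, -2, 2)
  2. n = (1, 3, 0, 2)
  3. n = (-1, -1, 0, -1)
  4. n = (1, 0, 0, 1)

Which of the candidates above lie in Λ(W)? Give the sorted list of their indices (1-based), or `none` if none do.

none

With ζ = e^{iπ/4} the internal vectors are ζ^0,ζ^3,ζ^6,ζ^9.
candidate 1: n = (-3, 2, -2, 2) → π⊥ ≈ (-3.0000, +4.8284); max(|x|,|y|,|x±y|/√2) = 5.5355 > 1 ⇒ ∉ W
candidate 2: n = (1, 3, 0, 2) → π⊥ ≈ (+0.2929, +3.5355); max(|x|,|y|,|x±y|/√2) = 3.5355 > 1 ⇒ ∉ W
candidate 3: n = (-1, -1, 0, -1) → π⊥ ≈ (-1.0000, -1.4142); max(|x|,|y|,|x±y|/√2) = 1.7071 > 1 ⇒ ∉ W
candidate 4: n = (1, 0, 0, 1) → π⊥ ≈ (+1.7071, +0.7071); max(|x|,|y|,|x±y|/√2) = 1.7071 > 1 ⇒ ∉ W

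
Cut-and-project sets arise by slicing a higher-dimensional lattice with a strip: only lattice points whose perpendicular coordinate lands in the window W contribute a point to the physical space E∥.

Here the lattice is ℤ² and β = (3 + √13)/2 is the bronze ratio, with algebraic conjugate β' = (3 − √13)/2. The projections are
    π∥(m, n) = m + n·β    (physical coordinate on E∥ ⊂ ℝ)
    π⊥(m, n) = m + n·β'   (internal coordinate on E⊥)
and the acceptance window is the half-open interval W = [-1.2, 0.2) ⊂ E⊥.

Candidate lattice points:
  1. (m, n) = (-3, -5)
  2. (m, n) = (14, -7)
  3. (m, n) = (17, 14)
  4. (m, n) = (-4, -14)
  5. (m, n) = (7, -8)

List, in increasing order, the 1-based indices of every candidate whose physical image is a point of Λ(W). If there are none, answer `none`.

Compute β' = (3−√13)/2 = -0.3028, so π⊥(m,n) = m -0.3028·n.
candidate 1: (m,n)=(-3,-5) → π∥ = -3-5·β ≈ -19.5139, π⊥ = -3-5·β' ≈ -1.4861 ∉ [-1.2, 0.2) ⇒ out
candidate 2: (m,n)=(14,-7) → π∥ = 14-7·β ≈ -9.1194, π⊥ = 14-7·β' ≈ 16.1194 ∉ [-1.2, 0.2) ⇒ out
candidate 3: (m,n)=(17,14) → π∥ = 17+14·β ≈ 63.2389, π⊥ = 17+14·β' ≈ 12.7611 ∉ [-1.2, 0.2) ⇒ out
candidate 4: (m,n)=(-4,-14) → π∥ = -4-14·β ≈ -50.2389, π⊥ = -4-14·β' ≈ 0.2389 ∉ [-1.2, 0.2) ⇒ out
candidate 5: (m,n)=(7,-8) → π∥ = 7-8·β ≈ -19.4222, π⊥ = 7-8·β' ≈ 9.4222 ∉ [-1.2, 0.2) ⇒ out

none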